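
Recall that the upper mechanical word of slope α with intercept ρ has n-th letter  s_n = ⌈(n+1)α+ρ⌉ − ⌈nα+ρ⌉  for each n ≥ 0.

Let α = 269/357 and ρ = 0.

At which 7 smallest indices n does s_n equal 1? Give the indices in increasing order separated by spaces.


n=0: ⌈269/357⌉−⌈0/357⌉ = 1−0 = 1  ← one
n=1: ⌈538/357⌉−⌈269/357⌉ = 2−1 = 1  ← one
n=2: ⌈807/357⌉−⌈538/357⌉ = 3−2 = 1  ← one
n=3: ⌈1076/357⌉−⌈807/357⌉ = 4−3 = 1  ← one
n=4: ⌈1345/357⌉−⌈1076/357⌉ = 4−4 = 0
n=5: ⌈1614/357⌉−⌈1345/357⌉ = 5−4 = 1  ← one
n=6: ⌈1883/357⌉−⌈1614/357⌉ = 6−5 = 1  ← one
n=7: ⌈2152/357⌉−⌈1883/357⌉ = 7−6 = 1  ← one
positions of the first 7 ones: 0 1 2 3 5 6 7

0 1 2 3 5 6 7


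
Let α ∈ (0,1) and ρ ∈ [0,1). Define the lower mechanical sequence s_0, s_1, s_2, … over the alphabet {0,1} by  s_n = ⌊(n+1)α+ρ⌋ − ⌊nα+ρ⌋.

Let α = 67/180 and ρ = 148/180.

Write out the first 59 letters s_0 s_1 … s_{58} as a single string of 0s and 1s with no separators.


n=0: ⌊(1·67+148)/180⌋ − ⌊(0·67+148)/180⌋ = ⌊215/180⌋ − ⌊148/180⌋ = 1 − 0 = 1
n=1: ⌊(2·67+148)/180⌋ − ⌊(1·67+148)/180⌋ = ⌊282/180⌋ − ⌊215/180⌋ = 1 − 1 = 0
n=2: ⌊(3·67+148)/180⌋ − ⌊(2·67+148)/180⌋ = ⌊349/180⌋ − ⌊282/180⌋ = 1 − 1 = 0
n=3: ⌊(4·67+148)/180⌋ − ⌊(3·67+148)/180⌋ = ⌊416/180⌋ − ⌊349/180⌋ = 2 − 1 = 1
n=4: ⌊(5·67+148)/180⌋ − ⌊(4·67+148)/180⌋ = ⌊483/180⌋ − ⌊416/180⌋ = 2 − 2 = 0
n=5: ⌊(6·67+148)/180⌋ − ⌊(5·67+148)/180⌋ = ⌊550/180⌋ − ⌊483/180⌋ = 3 − 2 = 1
n=6: ⌊(7·67+148)/180⌋ − ⌊(6·67+148)/180⌋ = ⌊617/180⌋ − ⌊550/180⌋ = 3 − 3 = 0
n=7: ⌊(8·67+148)/180⌋ − ⌊(7·67+148)/180⌋ = ⌊684/180⌋ − ⌊617/180⌋ = 3 − 3 = 0
n=8: ⌊(9·67+148)/180⌋ − ⌊(8·67+148)/180⌋ = ⌊751/180⌋ − ⌊684/180⌋ = 4 − 3 = 1
n=9: ⌊(10·67+148)/180⌋ − ⌊(9·67+148)/180⌋ = ⌊818/180⌋ − ⌊751/180⌋ = 4 − 4 = 0
n=10: ⌊(11·67+148)/180⌋ − ⌊(10·67+148)/180⌋ = ⌊885/180⌋ − ⌊818/180⌋ = 4 − 4 = 0
n=11: ⌊(12·67+148)/180⌋ − ⌊(11·67+148)/180⌋ = ⌊952/180⌋ − ⌊885/180⌋ = 5 − 4 = 1
n=12: ⌊(13·67+148)/180⌋ − ⌊(12·67+148)/180⌋ = ⌊1019/180⌋ − ⌊952/180⌋ = 5 − 5 = 0
n=13: ⌊(14·67+148)/180⌋ − ⌊(13·67+148)/180⌋ = ⌊1086/180⌋ − ⌊1019/180⌋ = 6 − 5 = 1
n=14: ⌊(15·67+148)/180⌋ − ⌊(14·67+148)/180⌋ = ⌊1153/180⌋ − ⌊1086/180⌋ = 6 − 6 = 0
n=15: ⌊(16·67+148)/180⌋ − ⌊(15·67+148)/180⌋ = ⌊1220/180⌋ − ⌊1153/180⌋ = 6 − 6 = 0
n=16: ⌊(17·67+148)/180⌋ − ⌊(16·67+148)/180⌋ = ⌊1287/180⌋ − ⌊1220/180⌋ = 7 − 6 = 1
n=17: ⌊(18·67+148)/180⌋ − ⌊(17·67+148)/180⌋ = ⌊1354/180⌋ − ⌊1287/180⌋ = 7 − 7 = 0
n=18: ⌊(19·67+148)/180⌋ − ⌊(18·67+148)/180⌋ = ⌊1421/180⌋ − ⌊1354/180⌋ = 7 − 7 = 0
n=19: ⌊(20·67+148)/180⌋ − ⌊(19·67+148)/180⌋ = ⌊1488/180⌋ − ⌊1421/180⌋ = 8 − 7 = 1
n=20: ⌊(21·67+148)/180⌋ − ⌊(20·67+148)/180⌋ = ⌊1555/180⌋ − ⌊1488/180⌋ = 8 − 8 = 0
n=21: ⌊(22·67+148)/180⌋ − ⌊(21·67+148)/180⌋ = ⌊1622/180⌋ − ⌊1555/180⌋ = 9 − 8 = 1
n=22: ⌊(23·67+148)/180⌋ − ⌊(22·67+148)/180⌋ = ⌊1689/180⌋ − ⌊1622/180⌋ = 9 − 9 = 0
n=23: ⌊(24·67+148)/180⌋ − ⌊(23·67+148)/180⌋ = ⌊1756/180⌋ − ⌊1689/180⌋ = 9 − 9 = 0
n=24: ⌊(25·67+148)/180⌋ − ⌊(24·67+148)/180⌋ = ⌊1823/180⌋ − ⌊1756/180⌋ = 10 − 9 = 1
n=25: ⌊(26·67+148)/180⌋ − ⌊(25·67+148)/180⌋ = ⌊1890/180⌋ − ⌊1823/180⌋ = 10 − 10 = 0
n=26: ⌊(27·67+148)/180⌋ − ⌊(26·67+148)/180⌋ = ⌊1957/180⌋ − ⌊1890/180⌋ = 10 − 10 = 0
n=27: ⌊(28·67+148)/180⌋ − ⌊(27·67+148)/180⌋ = ⌊2024/180⌋ − ⌊1957/180⌋ = 11 − 10 = 1
n=28: ⌊(29·67+148)/180⌋ − ⌊(28·67+148)/180⌋ = ⌊2091/180⌋ − ⌊2024/180⌋ = 11 − 11 = 0
n=29: ⌊(30·67+148)/180⌋ − ⌊(29·67+148)/180⌋ = ⌊2158/180⌋ − ⌊2091/180⌋ = 11 − 11 = 0
n=30: ⌊(31·67+148)/180⌋ − ⌊(30·67+148)/180⌋ = ⌊2225/180⌋ − ⌊2158/180⌋ = 12 − 11 = 1
n=31: ⌊(32·67+148)/180⌋ − ⌊(31·67+148)/180⌋ = ⌊2292/180⌋ − ⌊2225/180⌋ = 12 − 12 = 0
n=32: ⌊(33·67+148)/180⌋ − ⌊(32·67+148)/180⌋ = ⌊2359/180⌋ − ⌊2292/180⌋ = 13 − 12 = 1
n=33: ⌊(34·67+148)/180⌋ − ⌊(33·67+148)/180⌋ = ⌊2426/180⌋ − ⌊2359/180⌋ = 13 − 13 = 0
n=34: ⌊(35·67+148)/180⌋ − ⌊(34·67+148)/180⌋ = ⌊2493/180⌋ − ⌊2426/180⌋ = 13 − 13 = 0
n=35: ⌊(36·67+148)/180⌋ − ⌊(35·67+148)/180⌋ = ⌊2560/180⌋ − ⌊2493/180⌋ = 14 − 13 = 1
n=36: ⌊(37·67+148)/180⌋ − ⌊(36·67+148)/180⌋ = ⌊2627/180⌋ − ⌊2560/180⌋ = 14 − 14 = 0
n=37: ⌊(38·67+148)/180⌋ − ⌊(37·67+148)/180⌋ = ⌊2694/180⌋ − ⌊2627/180⌋ = 14 − 14 = 0
n=38: ⌊(39·67+148)/180⌋ − ⌊(38·67+148)/180⌋ = ⌊2761/180⌋ − ⌊2694/180⌋ = 15 − 14 = 1
n=39: ⌊(40·67+148)/180⌋ − ⌊(39·67+148)/180⌋ = ⌊2828/180⌋ − ⌊2761/180⌋ = 15 − 15 = 0
n=40: ⌊(41·67+148)/180⌋ − ⌊(40·67+148)/180⌋ = ⌊2895/180⌋ − ⌊2828/180⌋ = 16 − 15 = 1
n=41: ⌊(42·67+148)/180⌋ − ⌊(41·67+148)/180⌋ = ⌊2962/180⌋ − ⌊2895/180⌋ = 16 − 16 = 0
n=42: ⌊(43·67+148)/180⌋ − ⌊(42·67+148)/180⌋ = ⌊3029/180⌋ − ⌊2962/180⌋ = 16 − 16 = 0
n=43: ⌊(44·67+148)/180⌋ − ⌊(43·67+148)/180⌋ = ⌊3096/180⌋ − ⌊3029/180⌋ = 17 − 16 = 1
n=44: ⌊(45·67+148)/180⌋ − ⌊(44·67+148)/180⌋ = ⌊3163/180⌋ − ⌊3096/180⌋ = 17 − 17 = 0
n=45: ⌊(46·67+148)/180⌋ − ⌊(45·67+148)/180⌋ = ⌊3230/180⌋ − ⌊3163/180⌋ = 17 − 17 = 0
n=46: ⌊(47·67+148)/180⌋ − ⌊(46·67+148)/180⌋ = ⌊3297/180⌋ − ⌊3230/180⌋ = 18 − 17 = 1
n=47: ⌊(48·67+148)/180⌋ − ⌊(47·67+148)/180⌋ = ⌊3364/180⌋ − ⌊3297/180⌋ = 18 − 18 = 0
n=48: ⌊(49·67+148)/180⌋ − ⌊(48·67+148)/180⌋ = ⌊3431/180⌋ − ⌊3364/180⌋ = 19 − 18 = 1
n=49: ⌊(50·67+148)/180⌋ − ⌊(49·67+148)/180⌋ = ⌊3498/180⌋ − ⌊3431/180⌋ = 19 − 19 = 0
n=50: ⌊(51·67+148)/180⌋ − ⌊(50·67+148)/180⌋ = ⌊3565/180⌋ − ⌊3498/180⌋ = 19 − 19 = 0
n=51: ⌊(52·67+148)/180⌋ − ⌊(51·67+148)/180⌋ = ⌊3632/180⌋ − ⌊3565/180⌋ = 20 − 19 = 1
n=52: ⌊(53·67+148)/180⌋ − ⌊(52·67+148)/180⌋ = ⌊3699/180⌋ − ⌊3632/180⌋ = 20 − 20 = 0
n=53: ⌊(54·67+148)/180⌋ − ⌊(53·67+148)/180⌋ = ⌊3766/180⌋ − ⌊3699/180⌋ = 20 − 20 = 0
n=54: ⌊(55·67+148)/180⌋ − ⌊(54·67+148)/180⌋ = ⌊3833/180⌋ − ⌊3766/180⌋ = 21 − 20 = 1
n=55: ⌊(56·67+148)/180⌋ − ⌊(55·67+148)/180⌋ = ⌊3900/180⌋ − ⌊3833/180⌋ = 21 − 21 = 0
n=56: ⌊(57·67+148)/180⌋ − ⌊(56·67+148)/180⌋ = ⌊3967/180⌋ − ⌊3900/180⌋ = 22 − 21 = 1
n=57: ⌊(58·67+148)/180⌋ − ⌊(57·67+148)/180⌋ = ⌊4034/180⌋ − ⌊3967/180⌋ = 22 − 22 = 0
n=58: ⌊(59·67+148)/180⌋ − ⌊(58·67+148)/180⌋ = ⌊4101/180⌋ − ⌊4034/180⌋ = 22 − 22 = 0

10010100100101001001010010010010100100101001001010010010100


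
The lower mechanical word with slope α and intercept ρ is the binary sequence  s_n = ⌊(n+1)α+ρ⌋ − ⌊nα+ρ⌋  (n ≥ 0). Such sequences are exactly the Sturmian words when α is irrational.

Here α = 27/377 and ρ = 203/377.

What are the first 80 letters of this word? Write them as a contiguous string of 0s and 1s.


00000010000000000000100000000000001000000000000010000000000000100000000000001000

n=0: ⌊(1·27+203)/377⌋ − ⌊(0·27+203)/377⌋ = ⌊230/377⌋ − ⌊203/377⌋ = 0 − 0 = 0
n=1: ⌊(2·27+203)/377⌋ − ⌊(1·27+203)/377⌋ = ⌊257/377⌋ − ⌊230/377⌋ = 0 − 0 = 0
n=2: ⌊(3·27+203)/377⌋ − ⌊(2·27+203)/377⌋ = ⌊284/377⌋ − ⌊257/377⌋ = 0 − 0 = 0
n=3: ⌊(4·27+203)/377⌋ − ⌊(3·27+203)/377⌋ = ⌊311/377⌋ − ⌊284/377⌋ = 0 − 0 = 0
n=4: ⌊(5·27+203)/377⌋ − ⌊(4·27+203)/377⌋ = ⌊338/377⌋ − ⌊311/377⌋ = 0 − 0 = 0
n=5: ⌊(6·27+203)/377⌋ − ⌊(5·27+203)/377⌋ = ⌊365/377⌋ − ⌊338/377⌋ = 0 − 0 = 0
n=6: ⌊(7·27+203)/377⌋ − ⌊(6·27+203)/377⌋ = ⌊392/377⌋ − ⌊365/377⌋ = 1 − 0 = 1
n=7: ⌊(8·27+203)/377⌋ − ⌊(7·27+203)/377⌋ = ⌊419/377⌋ − ⌊392/377⌋ = 1 − 1 = 0
n=8: ⌊(9·27+203)/377⌋ − ⌊(8·27+203)/377⌋ = ⌊446/377⌋ − ⌊419/377⌋ = 1 − 1 = 0
n=9: ⌊(10·27+203)/377⌋ − ⌊(9·27+203)/377⌋ = ⌊473/377⌋ − ⌊446/377⌋ = 1 − 1 = 0
n=10: ⌊(11·27+203)/377⌋ − ⌊(10·27+203)/377⌋ = ⌊500/377⌋ − ⌊473/377⌋ = 1 − 1 = 0
n=11: ⌊(12·27+203)/377⌋ − ⌊(11·27+203)/377⌋ = ⌊527/377⌋ − ⌊500/377⌋ = 1 − 1 = 0
n=12: ⌊(13·27+203)/377⌋ − ⌊(12·27+203)/377⌋ = ⌊554/377⌋ − ⌊527/377⌋ = 1 − 1 = 0
n=13: ⌊(14·27+203)/377⌋ − ⌊(13·27+203)/377⌋ = ⌊581/377⌋ − ⌊554/377⌋ = 1 − 1 = 0
n=14: ⌊(15·27+203)/377⌋ − ⌊(14·27+203)/377⌋ = ⌊608/377⌋ − ⌊581/377⌋ = 1 − 1 = 0
n=15: ⌊(16·27+203)/377⌋ − ⌊(15·27+203)/377⌋ = ⌊635/377⌋ − ⌊608/377⌋ = 1 − 1 = 0
n=16: ⌊(17·27+203)/377⌋ − ⌊(16·27+203)/377⌋ = ⌊662/377⌋ − ⌊635/377⌋ = 1 − 1 = 0
n=17: ⌊(18·27+203)/377⌋ − ⌊(17·27+203)/377⌋ = ⌊689/377⌋ − ⌊662/377⌋ = 1 − 1 = 0
n=18: ⌊(19·27+203)/377⌋ − ⌊(18·27+203)/377⌋ = ⌊716/377⌋ − ⌊689/377⌋ = 1 − 1 = 0
n=19: ⌊(20·27+203)/377⌋ − ⌊(19·27+203)/377⌋ = ⌊743/377⌋ − ⌊716/377⌋ = 1 − 1 = 0
n=20: ⌊(21·27+203)/377⌋ − ⌊(20·27+203)/377⌋ = ⌊770/377⌋ − ⌊743/377⌋ = 2 − 1 = 1
n=21: ⌊(22·27+203)/377⌋ − ⌊(21·27+203)/377⌋ = ⌊797/377⌋ − ⌊770/377⌋ = 2 − 2 = 0
n=22: ⌊(23·27+203)/377⌋ − ⌊(22·27+203)/377⌋ = ⌊824/377⌋ − ⌊797/377⌋ = 2 − 2 = 0
n=23: ⌊(24·27+203)/377⌋ − ⌊(23·27+203)/377⌋ = ⌊851/377⌋ − ⌊824/377⌋ = 2 − 2 = 0
n=24: ⌊(25·27+203)/377⌋ − ⌊(24·27+203)/377⌋ = ⌊878/377⌋ − ⌊851/377⌋ = 2 − 2 = 0
n=25: ⌊(26·27+203)/377⌋ − ⌊(25·27+203)/377⌋ = ⌊905/377⌋ − ⌊878/377⌋ = 2 − 2 = 0
n=26: ⌊(27·27+203)/377⌋ − ⌊(26·27+203)/377⌋ = ⌊932/377⌋ − ⌊905/377⌋ = 2 − 2 = 0
n=27: ⌊(28·27+203)/377⌋ − ⌊(27·27+203)/377⌋ = ⌊959/377⌋ − ⌊932/377⌋ = 2 − 2 = 0
n=28: ⌊(29·27+203)/377⌋ − ⌊(28·27+203)/377⌋ = ⌊986/377⌋ − ⌊959/377⌋ = 2 − 2 = 0
n=29: ⌊(30·27+203)/377⌋ − ⌊(29·27+203)/377⌋ = ⌊1013/377⌋ − ⌊986/377⌋ = 2 − 2 = 0
n=30: ⌊(31·27+203)/377⌋ − ⌊(30·27+203)/377⌋ = ⌊1040/377⌋ − ⌊1013/377⌋ = 2 − 2 = 0
n=31: ⌊(32·27+203)/377⌋ − ⌊(31·27+203)/377⌋ = ⌊1067/377⌋ − ⌊1040/377⌋ = 2 − 2 = 0
n=32: ⌊(33·27+203)/377⌋ − ⌊(32·27+203)/377⌋ = ⌊1094/377⌋ − ⌊1067/377⌋ = 2 − 2 = 0
n=33: ⌊(34·27+203)/377⌋ − ⌊(33·27+203)/377⌋ = ⌊1121/377⌋ − ⌊1094/377⌋ = 2 − 2 = 0
n=34: ⌊(35·27+203)/377⌋ − ⌊(34·27+203)/377⌋ = ⌊1148/377⌋ − ⌊1121/377⌋ = 3 − 2 = 1
n=35: ⌊(36·27+203)/377⌋ − ⌊(35·27+203)/377⌋ = ⌊1175/377⌋ − ⌊1148/377⌋ = 3 − 3 = 0
n=36: ⌊(37·27+203)/377⌋ − ⌊(36·27+203)/377⌋ = ⌊1202/377⌋ − ⌊1175/377⌋ = 3 − 3 = 0
n=37: ⌊(38·27+203)/377⌋ − ⌊(37·27+203)/377⌋ = ⌊1229/377⌋ − ⌊1202/377⌋ = 3 − 3 = 0
n=38: ⌊(39·27+203)/377⌋ − ⌊(38·27+203)/377⌋ = ⌊1256/377⌋ − ⌊1229/377⌋ = 3 − 3 = 0
n=39: ⌊(40·27+203)/377⌋ − ⌊(39·27+203)/377⌋ = ⌊1283/377⌋ − ⌊1256/377⌋ = 3 − 3 = 0
n=40: ⌊(41·27+203)/377⌋ − ⌊(40·27+203)/377⌋ = ⌊1310/377⌋ − ⌊1283/377⌋ = 3 − 3 = 0
n=41: ⌊(42·27+203)/377⌋ − ⌊(41·27+203)/377⌋ = ⌊1337/377⌋ − ⌊1310/377⌋ = 3 − 3 = 0
n=42: ⌊(43·27+203)/377⌋ − ⌊(42·27+203)/377⌋ = ⌊1364/377⌋ − ⌊1337/377⌋ = 3 − 3 = 0
n=43: ⌊(44·27+203)/377⌋ − ⌊(43·27+203)/377⌋ = ⌊1391/377⌋ − ⌊1364/377⌋ = 3 − 3 = 0
n=44: ⌊(45·27+203)/377⌋ − ⌊(44·27+203)/377⌋ = ⌊1418/377⌋ − ⌊1391/377⌋ = 3 − 3 = 0
n=45: ⌊(46·27+203)/377⌋ − ⌊(45·27+203)/377⌋ = ⌊1445/377⌋ − ⌊1418/377⌋ = 3 − 3 = 0
n=46: ⌊(47·27+203)/377⌋ − ⌊(46·27+203)/377⌋ = ⌊1472/377⌋ − ⌊1445/377⌋ = 3 − 3 = 0
n=47: ⌊(48·27+203)/377⌋ − ⌊(47·27+203)/377⌋ = ⌊1499/377⌋ − ⌊1472/377⌋ = 3 − 3 = 0
n=48: ⌊(49·27+203)/377⌋ − ⌊(48·27+203)/377⌋ = ⌊1526/377⌋ − ⌊1499/377⌋ = 4 − 3 = 1
n=49: ⌊(50·27+203)/377⌋ − ⌊(49·27+203)/377⌋ = ⌊1553/377⌋ − ⌊1526/377⌋ = 4 − 4 = 0
n=50: ⌊(51·27+203)/377⌋ − ⌊(50·27+203)/377⌋ = ⌊1580/377⌋ − ⌊1553/377⌋ = 4 − 4 = 0
n=51: ⌊(52·27+203)/377⌋ − ⌊(51·27+203)/377⌋ = ⌊1607/377⌋ − ⌊1580/377⌋ = 4 − 4 = 0
n=52: ⌊(53·27+203)/377⌋ − ⌊(52·27+203)/377⌋ = ⌊1634/377⌋ − ⌊1607/377⌋ = 4 − 4 = 0
n=53: ⌊(54·27+203)/377⌋ − ⌊(53·27+203)/377⌋ = ⌊1661/377⌋ − ⌊1634/377⌋ = 4 − 4 = 0
n=54: ⌊(55·27+203)/377⌋ − ⌊(54·27+203)/377⌋ = ⌊1688/377⌋ − ⌊1661/377⌋ = 4 − 4 = 0
n=55: ⌊(56·27+203)/377⌋ − ⌊(55·27+203)/377⌋ = ⌊1715/377⌋ − ⌊1688/377⌋ = 4 − 4 = 0
n=56: ⌊(57·27+203)/377⌋ − ⌊(56·27+203)/377⌋ = ⌊1742/377⌋ − ⌊1715/377⌋ = 4 − 4 = 0
n=57: ⌊(58·27+203)/377⌋ − ⌊(57·27+203)/377⌋ = ⌊1769/377⌋ − ⌊1742/377⌋ = 4 − 4 = 0
n=58: ⌊(59·27+203)/377⌋ − ⌊(58·27+203)/377⌋ = ⌊1796/377⌋ − ⌊1769/377⌋ = 4 − 4 = 0
n=59: ⌊(60·27+203)/377⌋ − ⌊(59·27+203)/377⌋ = ⌊1823/377⌋ − ⌊1796/377⌋ = 4 − 4 = 0
n=60: ⌊(61·27+203)/377⌋ − ⌊(60·27+203)/377⌋ = ⌊1850/377⌋ − ⌊1823/377⌋ = 4 − 4 = 0
n=61: ⌊(62·27+203)/377⌋ − ⌊(61·27+203)/377⌋ = ⌊1877/377⌋ − ⌊1850/377⌋ = 4 − 4 = 0
n=62: ⌊(63·27+203)/377⌋ − ⌊(62·27+203)/377⌋ = ⌊1904/377⌋ − ⌊1877/377⌋ = 5 − 4 = 1
n=63: ⌊(64·27+203)/377⌋ − ⌊(63·27+203)/377⌋ = ⌊1931/377⌋ − ⌊1904/377⌋ = 5 − 5 = 0
n=64: ⌊(65·27+203)/377⌋ − ⌊(64·27+203)/377⌋ = ⌊1958/377⌋ − ⌊1931/377⌋ = 5 − 5 = 0
n=65: ⌊(66·27+203)/377⌋ − ⌊(65·27+203)/377⌋ = ⌊1985/377⌋ − ⌊1958/377⌋ = 5 − 5 = 0
n=66: ⌊(67·27+203)/377⌋ − ⌊(66·27+203)/377⌋ = ⌊2012/377⌋ − ⌊1985/377⌋ = 5 − 5 = 0
n=67: ⌊(68·27+203)/377⌋ − ⌊(67·27+203)/377⌋ = ⌊2039/377⌋ − ⌊2012/377⌋ = 5 − 5 = 0
n=68: ⌊(69·27+203)/377⌋ − ⌊(68·27+203)/377⌋ = ⌊2066/377⌋ − ⌊2039/377⌋ = 5 − 5 = 0
n=69: ⌊(70·27+203)/377⌋ − ⌊(69·27+203)/377⌋ = ⌊2093/377⌋ − ⌊2066/377⌋ = 5 − 5 = 0
n=70: ⌊(71·27+203)/377⌋ − ⌊(70·27+203)/377⌋ = ⌊2120/377⌋ − ⌊2093/377⌋ = 5 − 5 = 0
n=71: ⌊(72·27+203)/377⌋ − ⌊(71·27+203)/377⌋ = ⌊2147/377⌋ − ⌊2120/377⌋ = 5 − 5 = 0
n=72: ⌊(73·27+203)/377⌋ − ⌊(72·27+203)/377⌋ = ⌊2174/377⌋ − ⌊2147/377⌋ = 5 − 5 = 0
n=73: ⌊(74·27+203)/377⌋ − ⌊(73·27+203)/377⌋ = ⌊2201/377⌋ − ⌊2174/377⌋ = 5 − 5 = 0
n=74: ⌊(75·27+203)/377⌋ − ⌊(74·27+203)/377⌋ = ⌊2228/377⌋ − ⌊2201/377⌋ = 5 − 5 = 0
n=75: ⌊(76·27+203)/377⌋ − ⌊(75·27+203)/377⌋ = ⌊2255/377⌋ − ⌊2228/377⌋ = 5 − 5 = 0
n=76: ⌊(77·27+203)/377⌋ − ⌊(76·27+203)/377⌋ = ⌊2282/377⌋ − ⌊2255/377⌋ = 6 − 5 = 1
n=77: ⌊(78·27+203)/377⌋ − ⌊(77·27+203)/377⌋ = ⌊2309/377⌋ − ⌊2282/377⌋ = 6 − 6 = 0
n=78: ⌊(79·27+203)/377⌋ − ⌊(78·27+203)/377⌋ = ⌊2336/377⌋ − ⌊2309/377⌋ = 6 − 6 = 0
n=79: ⌊(80·27+203)/377⌋ − ⌊(79·27+203)/377⌋ = ⌊2363/377⌋ − ⌊2336/377⌋ = 6 − 6 = 0


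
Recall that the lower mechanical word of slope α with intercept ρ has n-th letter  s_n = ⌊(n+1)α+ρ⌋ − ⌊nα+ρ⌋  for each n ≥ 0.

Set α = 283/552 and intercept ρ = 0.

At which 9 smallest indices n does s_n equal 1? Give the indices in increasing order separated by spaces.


1 3 5 7 9 11 13 15 17

n=0: ⌊283/552⌋−⌊0/552⌋ = 0−0 = 0
n=1: ⌊566/552⌋−⌊283/552⌋ = 1−0 = 1  ← one
n=2: ⌊849/552⌋−⌊566/552⌋ = 1−1 = 0
n=3: ⌊1132/552⌋−⌊849/552⌋ = 2−1 = 1  ← one
n=4: ⌊1415/552⌋−⌊1132/552⌋ = 2−2 = 0
n=5: ⌊1698/552⌋−⌊1415/552⌋ = 3−2 = 1  ← one
n=6: ⌊1981/552⌋−⌊1698/552⌋ = 3−3 = 0
n=7: ⌊2264/552⌋−⌊1981/552⌋ = 4−3 = 1  ← one
n=8: ⌊2547/552⌋−⌊2264/552⌋ = 4−4 = 0
n=9: ⌊2830/552⌋−⌊2547/552⌋ = 5−4 = 1  ← one
n=10: ⌊3113/552⌋−⌊2830/552⌋ = 5−5 = 0
n=11: ⌊3396/552⌋−⌊3113/552⌋ = 6−5 = 1  ← one
n=12: ⌊3679/552⌋−⌊3396/552⌋ = 6−6 = 0
n=13: ⌊3962/552⌋−⌊3679/552⌋ = 7−6 = 1  ← one
n=14: ⌊4245/552⌋−⌊3962/552⌋ = 7−7 = 0
n=15: ⌊4528/552⌋−⌊4245/552⌋ = 8−7 = 1  ← one
n=16: ⌊4811/552⌋−⌊4528/552⌋ = 8−8 = 0
n=17: ⌊5094/552⌋−⌊4811/552⌋ = 9−8 = 1  ← one
positions of the first 9 ones: 1 3 5 7 9 11 13 15 17


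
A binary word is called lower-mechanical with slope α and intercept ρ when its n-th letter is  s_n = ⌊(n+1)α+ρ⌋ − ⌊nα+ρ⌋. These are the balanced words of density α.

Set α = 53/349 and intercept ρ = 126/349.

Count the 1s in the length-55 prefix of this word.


#1s = Σ_{n=0}^{54} s_n = Σ_{n=0}^{54} (⌊(n+1)α+ρ⌋ − ⌊nα+ρ⌋)
the sum telescopes: every ⌊nα+ρ⌋ with 0 < n < 55 appears once with + and once with −, leaving ⌊55α+ρ⌋ − ⌊0·α+ρ⌋
55α + ρ = (55·53 + 126) / 349 = 3041/349
ρ = 126/349
⌊3041/349⌋ = 8,  ⌊126/349⌋ = 0
#1s = 8 − 0 = 8

8


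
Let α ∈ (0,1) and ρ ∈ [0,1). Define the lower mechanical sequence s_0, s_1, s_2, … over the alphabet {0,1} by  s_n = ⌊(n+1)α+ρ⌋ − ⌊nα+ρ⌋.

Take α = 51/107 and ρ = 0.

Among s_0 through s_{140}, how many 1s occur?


67

#1s = Σ_{n=0}^{140} s_n = Σ_{n=0}^{140} (⌊(n+1)α+ρ⌋ − ⌊nα+ρ⌋)
the sum telescopes: every ⌊nα+ρ⌋ with 0 < n < 141 appears once with + and once with −, leaving ⌊141α+ρ⌋ − ⌊0·α+ρ⌋
141α + ρ = (141·51) / 107 = 7191/107
ρ = 0/107
⌊7191/107⌋ = 67,  ⌊0/107⌋ = 0
#1s = 67 − 0 = 67


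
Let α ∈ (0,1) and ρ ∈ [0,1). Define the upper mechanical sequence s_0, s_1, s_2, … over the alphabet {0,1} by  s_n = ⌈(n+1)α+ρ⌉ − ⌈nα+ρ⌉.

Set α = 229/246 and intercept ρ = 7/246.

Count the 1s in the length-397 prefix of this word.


369

#1s = Σ_{n=0}^{396} s_n = Σ_{n=0}^{396} (⌈(n+1)α+ρ⌉ − ⌈nα+ρ⌉)
the sum telescopes: every ⌈nα+ρ⌉ with 0 < n < 397 appears once with + and once with −, leaving ⌈397α+ρ⌉ − ⌈0·α+ρ⌉
397α + ρ = (397·229 + 7) / 246 = 90920/246
ρ = 7/246
⌈90920/246⌉ = 370,  ⌈7/246⌉ = 1
#1s = 370 − 1 = 369


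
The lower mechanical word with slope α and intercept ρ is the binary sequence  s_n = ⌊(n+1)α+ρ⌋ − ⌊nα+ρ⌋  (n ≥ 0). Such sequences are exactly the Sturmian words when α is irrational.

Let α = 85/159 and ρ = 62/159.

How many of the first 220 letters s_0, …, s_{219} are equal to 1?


118

#1s = Σ_{n=0}^{219} s_n = Σ_{n=0}^{219} (⌊(n+1)α+ρ⌋ − ⌊nα+ρ⌋)
the sum telescopes: every ⌊nα+ρ⌋ with 0 < n < 220 appears once with + and once with −, leaving ⌊220α+ρ⌋ − ⌊0·α+ρ⌋
220α + ρ = (220·85 + 62) / 159 = 18762/159
ρ = 62/159
⌊18762/159⌋ = 118,  ⌊62/159⌋ = 0
#1s = 118 − 0 = 118


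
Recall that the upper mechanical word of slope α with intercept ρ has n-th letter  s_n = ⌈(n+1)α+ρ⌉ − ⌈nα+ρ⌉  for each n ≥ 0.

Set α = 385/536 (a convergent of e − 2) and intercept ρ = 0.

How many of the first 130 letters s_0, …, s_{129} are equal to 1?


94

#1s = Σ_{n=0}^{129} s_n = Σ_{n=0}^{129} (⌈(n+1)α+ρ⌉ − ⌈nα+ρ⌉)
the sum telescopes: every ⌈nα+ρ⌉ with 0 < n < 130 appears once with + and once with −, leaving ⌈130α+ρ⌉ − ⌈0·α+ρ⌉
130α + ρ = (130·385) / 536 = 50050/536
ρ = 0/536
⌈50050/536⌉ = 94,  ⌈0/536⌉ = 0
#1s = 94 − 0 = 94


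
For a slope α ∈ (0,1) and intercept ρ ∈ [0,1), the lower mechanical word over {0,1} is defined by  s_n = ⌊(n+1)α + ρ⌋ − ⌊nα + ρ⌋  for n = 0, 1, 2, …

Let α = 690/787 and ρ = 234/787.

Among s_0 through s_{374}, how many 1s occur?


#1s = Σ_{n=0}^{374} s_n = Σ_{n=0}^{374} (⌊(n+1)α+ρ⌋ − ⌊nα+ρ⌋)
the sum telescopes: every ⌊nα+ρ⌋ with 0 < n < 375 appears once with + and once with −, leaving ⌊375α+ρ⌋ − ⌊0·α+ρ⌋
375α + ρ = (375·690 + 234) / 787 = 258984/787
ρ = 234/787
⌊258984/787⌋ = 329,  ⌊234/787⌋ = 0
#1s = 329 − 0 = 329

329


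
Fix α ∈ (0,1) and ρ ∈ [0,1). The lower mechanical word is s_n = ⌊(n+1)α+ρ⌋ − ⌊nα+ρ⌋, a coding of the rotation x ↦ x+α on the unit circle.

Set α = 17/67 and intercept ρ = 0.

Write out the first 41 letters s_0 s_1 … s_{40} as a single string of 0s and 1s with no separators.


00010001000100010001000100010001000100010

n=0: ⌊(1·17)/67⌋ − ⌊(0·17)/67⌋ = ⌊17/67⌋ − ⌊0/67⌋ = 0 − 0 = 0
n=1: ⌊(2·17)/67⌋ − ⌊(1·17)/67⌋ = ⌊34/67⌋ − ⌊17/67⌋ = 0 − 0 = 0
n=2: ⌊(3·17)/67⌋ − ⌊(2·17)/67⌋ = ⌊51/67⌋ − ⌊34/67⌋ = 0 − 0 = 0
n=3: ⌊(4·17)/67⌋ − ⌊(3·17)/67⌋ = ⌊68/67⌋ − ⌊51/67⌋ = 1 − 0 = 1
n=4: ⌊(5·17)/67⌋ − ⌊(4·17)/67⌋ = ⌊85/67⌋ − ⌊68/67⌋ = 1 − 1 = 0
n=5: ⌊(6·17)/67⌋ − ⌊(5·17)/67⌋ = ⌊102/67⌋ − ⌊85/67⌋ = 1 − 1 = 0
n=6: ⌊(7·17)/67⌋ − ⌊(6·17)/67⌋ = ⌊119/67⌋ − ⌊102/67⌋ = 1 − 1 = 0
n=7: ⌊(8·17)/67⌋ − ⌊(7·17)/67⌋ = ⌊136/67⌋ − ⌊119/67⌋ = 2 − 1 = 1
n=8: ⌊(9·17)/67⌋ − ⌊(8·17)/67⌋ = ⌊153/67⌋ − ⌊136/67⌋ = 2 − 2 = 0
n=9: ⌊(10·17)/67⌋ − ⌊(9·17)/67⌋ = ⌊170/67⌋ − ⌊153/67⌋ = 2 − 2 = 0
n=10: ⌊(11·17)/67⌋ − ⌊(10·17)/67⌋ = ⌊187/67⌋ − ⌊170/67⌋ = 2 − 2 = 0
n=11: ⌊(12·17)/67⌋ − ⌊(11·17)/67⌋ = ⌊204/67⌋ − ⌊187/67⌋ = 3 − 2 = 1
n=12: ⌊(13·17)/67⌋ − ⌊(12·17)/67⌋ = ⌊221/67⌋ − ⌊204/67⌋ = 3 − 3 = 0
n=13: ⌊(14·17)/67⌋ − ⌊(13·17)/67⌋ = ⌊238/67⌋ − ⌊221/67⌋ = 3 − 3 = 0
n=14: ⌊(15·17)/67⌋ − ⌊(14·17)/67⌋ = ⌊255/67⌋ − ⌊238/67⌋ = 3 − 3 = 0
n=15: ⌊(16·17)/67⌋ − ⌊(15·17)/67⌋ = ⌊272/67⌋ − ⌊255/67⌋ = 4 − 3 = 1
n=16: ⌊(17·17)/67⌋ − ⌊(16·17)/67⌋ = ⌊289/67⌋ − ⌊272/67⌋ = 4 − 4 = 0
n=17: ⌊(18·17)/67⌋ − ⌊(17·17)/67⌋ = ⌊306/67⌋ − ⌊289/67⌋ = 4 − 4 = 0
n=18: ⌊(19·17)/67⌋ − ⌊(18·17)/67⌋ = ⌊323/67⌋ − ⌊306/67⌋ = 4 − 4 = 0
n=19: ⌊(20·17)/67⌋ − ⌊(19·17)/67⌋ = ⌊340/67⌋ − ⌊323/67⌋ = 5 − 4 = 1
n=20: ⌊(21·17)/67⌋ − ⌊(20·17)/67⌋ = ⌊357/67⌋ − ⌊340/67⌋ = 5 − 5 = 0
n=21: ⌊(22·17)/67⌋ − ⌊(21·17)/67⌋ = ⌊374/67⌋ − ⌊357/67⌋ = 5 − 5 = 0
n=22: ⌊(23·17)/67⌋ − ⌊(22·17)/67⌋ = ⌊391/67⌋ − ⌊374/67⌋ = 5 − 5 = 0
n=23: ⌊(24·17)/67⌋ − ⌊(23·17)/67⌋ = ⌊408/67⌋ − ⌊391/67⌋ = 6 − 5 = 1
n=24: ⌊(25·17)/67⌋ − ⌊(24·17)/67⌋ = ⌊425/67⌋ − ⌊408/67⌋ = 6 − 6 = 0
n=25: ⌊(26·17)/67⌋ − ⌊(25·17)/67⌋ = ⌊442/67⌋ − ⌊425/67⌋ = 6 − 6 = 0
n=26: ⌊(27·17)/67⌋ − ⌊(26·17)/67⌋ = ⌊459/67⌋ − ⌊442/67⌋ = 6 − 6 = 0
n=27: ⌊(28·17)/67⌋ − ⌊(27·17)/67⌋ = ⌊476/67⌋ − ⌊459/67⌋ = 7 − 6 = 1
n=28: ⌊(29·17)/67⌋ − ⌊(28·17)/67⌋ = ⌊493/67⌋ − ⌊476/67⌋ = 7 − 7 = 0
n=29: ⌊(30·17)/67⌋ − ⌊(29·17)/67⌋ = ⌊510/67⌋ − ⌊493/67⌋ = 7 − 7 = 0
n=30: ⌊(31·17)/67⌋ − ⌊(30·17)/67⌋ = ⌊527/67⌋ − ⌊510/67⌋ = 7 − 7 = 0
n=31: ⌊(32·17)/67⌋ − ⌊(31·17)/67⌋ = ⌊544/67⌋ − ⌊527/67⌋ = 8 − 7 = 1
n=32: ⌊(33·17)/67⌋ − ⌊(32·17)/67⌋ = ⌊561/67⌋ − ⌊544/67⌋ = 8 − 8 = 0
n=33: ⌊(34·17)/67⌋ − ⌊(33·17)/67⌋ = ⌊578/67⌋ − ⌊561/67⌋ = 8 − 8 = 0
n=34: ⌊(35·17)/67⌋ − ⌊(34·17)/67⌋ = ⌊595/67⌋ − ⌊578/67⌋ = 8 − 8 = 0
n=35: ⌊(36·17)/67⌋ − ⌊(35·17)/67⌋ = ⌊612/67⌋ − ⌊595/67⌋ = 9 − 8 = 1
n=36: ⌊(37·17)/67⌋ − ⌊(36·17)/67⌋ = ⌊629/67⌋ − ⌊612/67⌋ = 9 − 9 = 0
n=37: ⌊(38·17)/67⌋ − ⌊(37·17)/67⌋ = ⌊646/67⌋ − ⌊629/67⌋ = 9 − 9 = 0
n=38: ⌊(39·17)/67⌋ − ⌊(38·17)/67⌋ = ⌊663/67⌋ − ⌊646/67⌋ = 9 − 9 = 0
n=39: ⌊(40·17)/67⌋ − ⌊(39·17)/67⌋ = ⌊680/67⌋ − ⌊663/67⌋ = 10 − 9 = 1
n=40: ⌊(41·17)/67⌋ − ⌊(40·17)/67⌋ = ⌊697/67⌋ − ⌊680/67⌋ = 10 − 10 = 0


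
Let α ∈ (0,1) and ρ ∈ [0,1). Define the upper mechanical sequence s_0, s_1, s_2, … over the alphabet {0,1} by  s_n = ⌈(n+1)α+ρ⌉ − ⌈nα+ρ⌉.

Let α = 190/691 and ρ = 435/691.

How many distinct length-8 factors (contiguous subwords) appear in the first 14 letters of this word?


t_n = ⌈(n·190+435)/691⌉ for n = 0 … 14:
  n=0…9: ⌈435/691⌉=1 ⌈625/691⌉=1 ⌈815/691⌉=2 ⌈1005/691⌉=2 ⌈1195/691⌉=2 ⌈1385/691⌉=3 ⌈1575/691⌉=3 ⌈1765/691⌉=3 ⌈1955/691⌉=3 ⌈2145/691⌉=4
  n=10…14: ⌈2335/691⌉=4 ⌈2525/691⌉=4 ⌈2715/691⌉=4 ⌈2905/691⌉=5 ⌈3095/691⌉=5
s_n = t_(n+1) − t_n for n = 0 … 13 gives
prefix = 01001000100010
slide a length-8 window over [0..7] … [6..13] (7 windows); first occurrence of each distinct factor:
  [  0..  7] 01001000
  [  1..  8] 10010001
  [  2..  9] 00100010
  [  3.. 10] 01000100
  [  4.. 11] 10001000
  [  5.. 12] 00010001
  (the other 1 window repeats one of these)
distinct factors: {00010001, 00100010, 01000100, 01001000, 10001000, 10010001}
count = 6  (Sturmian bound for length 8 is 9)

6


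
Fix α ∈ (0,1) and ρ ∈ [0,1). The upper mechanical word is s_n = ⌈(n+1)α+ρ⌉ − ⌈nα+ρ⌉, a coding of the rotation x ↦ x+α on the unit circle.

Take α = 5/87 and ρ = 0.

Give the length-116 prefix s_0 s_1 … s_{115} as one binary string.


n=0: ⌈(1·5)/87⌉ − ⌈(0·5)/87⌉ = ⌈5/87⌉ − ⌈0/87⌉ = 1 − 0 = 1
n=1: ⌈(2·5)/87⌉ − ⌈(1·5)/87⌉ = ⌈10/87⌉ − ⌈5/87⌉ = 1 − 1 = 0
n=2: ⌈(3·5)/87⌉ − ⌈(2·5)/87⌉ = ⌈15/87⌉ − ⌈10/87⌉ = 1 − 1 = 0
n=3: ⌈(4·5)/87⌉ − ⌈(3·5)/87⌉ = ⌈20/87⌉ − ⌈15/87⌉ = 1 − 1 = 0
n=4: ⌈(5·5)/87⌉ − ⌈(4·5)/87⌉ = ⌈25/87⌉ − ⌈20/87⌉ = 1 − 1 = 0
n=5: ⌈(6·5)/87⌉ − ⌈(5·5)/87⌉ = ⌈30/87⌉ − ⌈25/87⌉ = 1 − 1 = 0
n=6: ⌈(7·5)/87⌉ − ⌈(6·5)/87⌉ = ⌈35/87⌉ − ⌈30/87⌉ = 1 − 1 = 0
n=7: ⌈(8·5)/87⌉ − ⌈(7·5)/87⌉ = ⌈40/87⌉ − ⌈35/87⌉ = 1 − 1 = 0
n=8: ⌈(9·5)/87⌉ − ⌈(8·5)/87⌉ = ⌈45/87⌉ − ⌈40/87⌉ = 1 − 1 = 0
n=9: ⌈(10·5)/87⌉ − ⌈(9·5)/87⌉ = ⌈50/87⌉ − ⌈45/87⌉ = 1 − 1 = 0
n=10: ⌈(11·5)/87⌉ − ⌈(10·5)/87⌉ = ⌈55/87⌉ − ⌈50/87⌉ = 1 − 1 = 0
n=11: ⌈(12·5)/87⌉ − ⌈(11·5)/87⌉ = ⌈60/87⌉ − ⌈55/87⌉ = 1 − 1 = 0
n=12: ⌈(13·5)/87⌉ − ⌈(12·5)/87⌉ = ⌈65/87⌉ − ⌈60/87⌉ = 1 − 1 = 0
n=13: ⌈(14·5)/87⌉ − ⌈(13·5)/87⌉ = ⌈70/87⌉ − ⌈65/87⌉ = 1 − 1 = 0
n=14: ⌈(15·5)/87⌉ − ⌈(14·5)/87⌉ = ⌈75/87⌉ − ⌈70/87⌉ = 1 − 1 = 0
n=15: ⌈(16·5)/87⌉ − ⌈(15·5)/87⌉ = ⌈80/87⌉ − ⌈75/87⌉ = 1 − 1 = 0
n=16: ⌈(17·5)/87⌉ − ⌈(16·5)/87⌉ = ⌈85/87⌉ − ⌈80/87⌉ = 1 − 1 = 0
n=17: ⌈(18·5)/87⌉ − ⌈(17·5)/87⌉ = ⌈90/87⌉ − ⌈85/87⌉ = 2 − 1 = 1
n=18: ⌈(19·5)/87⌉ − ⌈(18·5)/87⌉ = ⌈95/87⌉ − ⌈90/87⌉ = 2 − 2 = 0
n=19: ⌈(20·5)/87⌉ − ⌈(19·5)/87⌉ = ⌈100/87⌉ − ⌈95/87⌉ = 2 − 2 = 0
n=20: ⌈(21·5)/87⌉ − ⌈(20·5)/87⌉ = ⌈105/87⌉ − ⌈100/87⌉ = 2 − 2 = 0
n=21: ⌈(22·5)/87⌉ − ⌈(21·5)/87⌉ = ⌈110/87⌉ − ⌈105/87⌉ = 2 − 2 = 0
n=22: ⌈(23·5)/87⌉ − ⌈(22·5)/87⌉ = ⌈115/87⌉ − ⌈110/87⌉ = 2 − 2 = 0
n=23: ⌈(24·5)/87⌉ − ⌈(23·5)/87⌉ = ⌈120/87⌉ − ⌈115/87⌉ = 2 − 2 = 0
n=24: ⌈(25·5)/87⌉ − ⌈(24·5)/87⌉ = ⌈125/87⌉ − ⌈120/87⌉ = 2 − 2 = 0
n=25: ⌈(26·5)/87⌉ − ⌈(25·5)/87⌉ = ⌈130/87⌉ − ⌈125/87⌉ = 2 − 2 = 0
n=26: ⌈(27·5)/87⌉ − ⌈(26·5)/87⌉ = ⌈135/87⌉ − ⌈130/87⌉ = 2 − 2 = 0
n=27: ⌈(28·5)/87⌉ − ⌈(27·5)/87⌉ = ⌈140/87⌉ − ⌈135/87⌉ = 2 − 2 = 0
n=28: ⌈(29·5)/87⌉ − ⌈(28·5)/87⌉ = ⌈145/87⌉ − ⌈140/87⌉ = 2 − 2 = 0
n=29: ⌈(30·5)/87⌉ − ⌈(29·5)/87⌉ = ⌈150/87⌉ − ⌈145/87⌉ = 2 − 2 = 0
n=30: ⌈(31·5)/87⌉ − ⌈(30·5)/87⌉ = ⌈155/87⌉ − ⌈150/87⌉ = 2 − 2 = 0
n=31: ⌈(32·5)/87⌉ − ⌈(31·5)/87⌉ = ⌈160/87⌉ − ⌈155/87⌉ = 2 − 2 = 0
n=32: ⌈(33·5)/87⌉ − ⌈(32·5)/87⌉ = ⌈165/87⌉ − ⌈160/87⌉ = 2 − 2 = 0
n=33: ⌈(34·5)/87⌉ − ⌈(33·5)/87⌉ = ⌈170/87⌉ − ⌈165/87⌉ = 2 − 2 = 0
n=34: ⌈(35·5)/87⌉ − ⌈(34·5)/87⌉ = ⌈175/87⌉ − ⌈170/87⌉ = 3 − 2 = 1
n=35: ⌈(36·5)/87⌉ − ⌈(35·5)/87⌉ = ⌈180/87⌉ − ⌈175/87⌉ = 3 − 3 = 0
n=36: ⌈(37·5)/87⌉ − ⌈(36·5)/87⌉ = ⌈185/87⌉ − ⌈180/87⌉ = 3 − 3 = 0
n=37: ⌈(38·5)/87⌉ − ⌈(37·5)/87⌉ = ⌈190/87⌉ − ⌈185/87⌉ = 3 − 3 = 0
n=38: ⌈(39·5)/87⌉ − ⌈(38·5)/87⌉ = ⌈195/87⌉ − ⌈190/87⌉ = 3 − 3 = 0
n=39: ⌈(40·5)/87⌉ − ⌈(39·5)/87⌉ = ⌈200/87⌉ − ⌈195/87⌉ = 3 − 3 = 0
n=40: ⌈(41·5)/87⌉ − ⌈(40·5)/87⌉ = ⌈205/87⌉ − ⌈200/87⌉ = 3 − 3 = 0
n=41: ⌈(42·5)/87⌉ − ⌈(41·5)/87⌉ = ⌈210/87⌉ − ⌈205/87⌉ = 3 − 3 = 0
n=42: ⌈(43·5)/87⌉ − ⌈(42·5)/87⌉ = ⌈215/87⌉ − ⌈210/87⌉ = 3 − 3 = 0
n=43: ⌈(44·5)/87⌉ − ⌈(43·5)/87⌉ = ⌈220/87⌉ − ⌈215/87⌉ = 3 − 3 = 0
n=44: ⌈(45·5)/87⌉ − ⌈(44·5)/87⌉ = ⌈225/87⌉ − ⌈220/87⌉ = 3 − 3 = 0
n=45: ⌈(46·5)/87⌉ − ⌈(45·5)/87⌉ = ⌈230/87⌉ − ⌈225/87⌉ = 3 − 3 = 0
n=46: ⌈(47·5)/87⌉ − ⌈(46·5)/87⌉ = ⌈235/87⌉ − ⌈230/87⌉ = 3 − 3 = 0
n=47: ⌈(48·5)/87⌉ − ⌈(47·5)/87⌉ = ⌈240/87⌉ − ⌈235/87⌉ = 3 − 3 = 0
n=48: ⌈(49·5)/87⌉ − ⌈(48·5)/87⌉ = ⌈245/87⌉ − ⌈240/87⌉ = 3 − 3 = 0
n=49: ⌈(50·5)/87⌉ − ⌈(49·5)/87⌉ = ⌈250/87⌉ − ⌈245/87⌉ = 3 − 3 = 0
n=50: ⌈(51·5)/87⌉ − ⌈(50·5)/87⌉ = ⌈255/87⌉ − ⌈250/87⌉ = 3 − 3 = 0
n=51: ⌈(52·5)/87⌉ − ⌈(51·5)/87⌉ = ⌈260/87⌉ − ⌈255/87⌉ = 3 − 3 = 0
n=52: ⌈(53·5)/87⌉ − ⌈(52·5)/87⌉ = ⌈265/87⌉ − ⌈260/87⌉ = 4 − 3 = 1
n=53: ⌈(54·5)/87⌉ − ⌈(53·5)/87⌉ = ⌈270/87⌉ − ⌈265/87⌉ = 4 − 4 = 0
n=54: ⌈(55·5)/87⌉ − ⌈(54·5)/87⌉ = ⌈275/87⌉ − ⌈270/87⌉ = 4 − 4 = 0
n=55: ⌈(56·5)/87⌉ − ⌈(55·5)/87⌉ = ⌈280/87⌉ − ⌈275/87⌉ = 4 − 4 = 0
n=56: ⌈(57·5)/87⌉ − ⌈(56·5)/87⌉ = ⌈285/87⌉ − ⌈280/87⌉ = 4 − 4 = 0
n=57: ⌈(58·5)/87⌉ − ⌈(57·5)/87⌉ = ⌈290/87⌉ − ⌈285/87⌉ = 4 − 4 = 0
n=58: ⌈(59·5)/87⌉ − ⌈(58·5)/87⌉ = ⌈295/87⌉ − ⌈290/87⌉ = 4 − 4 = 0
n=59: ⌈(60·5)/87⌉ − ⌈(59·5)/87⌉ = ⌈300/87⌉ − ⌈295/87⌉ = 4 − 4 = 0
n=60: ⌈(61·5)/87⌉ − ⌈(60·5)/87⌉ = ⌈305/87⌉ − ⌈300/87⌉ = 4 − 4 = 0
n=61: ⌈(62·5)/87⌉ − ⌈(61·5)/87⌉ = ⌈310/87⌉ − ⌈305/87⌉ = 4 − 4 = 0
n=62: ⌈(63·5)/87⌉ − ⌈(62·5)/87⌉ = ⌈315/87⌉ − ⌈310/87⌉ = 4 − 4 = 0
n=63: ⌈(64·5)/87⌉ − ⌈(63·5)/87⌉ = ⌈320/87⌉ − ⌈315/87⌉ = 4 − 4 = 0
n=64: ⌈(65·5)/87⌉ − ⌈(64·5)/87⌉ = ⌈325/87⌉ − ⌈320/87⌉ = 4 − 4 = 0
n=65: ⌈(66·5)/87⌉ − ⌈(65·5)/87⌉ = ⌈330/87⌉ − ⌈325/87⌉ = 4 − 4 = 0
n=66: ⌈(67·5)/87⌉ − ⌈(66·5)/87⌉ = ⌈335/87⌉ − ⌈330/87⌉ = 4 − 4 = 0
n=67: ⌈(68·5)/87⌉ − ⌈(67·5)/87⌉ = ⌈340/87⌉ − ⌈335/87⌉ = 4 − 4 = 0
n=68: ⌈(69·5)/87⌉ − ⌈(68·5)/87⌉ = ⌈345/87⌉ − ⌈340/87⌉ = 4 − 4 = 0
n=69: ⌈(70·5)/87⌉ − ⌈(69·5)/87⌉ = ⌈350/87⌉ − ⌈345/87⌉ = 5 − 4 = 1
n=70: ⌈(71·5)/87⌉ − ⌈(70·5)/87⌉ = ⌈355/87⌉ − ⌈350/87⌉ = 5 − 5 = 0
n=71: ⌈(72·5)/87⌉ − ⌈(71·5)/87⌉ = ⌈360/87⌉ − ⌈355/87⌉ = 5 − 5 = 0
n=72: ⌈(73·5)/87⌉ − ⌈(72·5)/87⌉ = ⌈365/87⌉ − ⌈360/87⌉ = 5 − 5 = 0
n=73: ⌈(74·5)/87⌉ − ⌈(73·5)/87⌉ = ⌈370/87⌉ − ⌈365/87⌉ = 5 − 5 = 0
n=74: ⌈(75·5)/87⌉ − ⌈(74·5)/87⌉ = ⌈375/87⌉ − ⌈370/87⌉ = 5 − 5 = 0
n=75: ⌈(76·5)/87⌉ − ⌈(75·5)/87⌉ = ⌈380/87⌉ − ⌈375/87⌉ = 5 − 5 = 0
n=76: ⌈(77·5)/87⌉ − ⌈(76·5)/87⌉ = ⌈385/87⌉ − ⌈380/87⌉ = 5 − 5 = 0
n=77: ⌈(78·5)/87⌉ − ⌈(77·5)/87⌉ = ⌈390/87⌉ − ⌈385/87⌉ = 5 − 5 = 0
n=78: ⌈(79·5)/87⌉ − ⌈(78·5)/87⌉ = ⌈395/87⌉ − ⌈390/87⌉ = 5 − 5 = 0
n=79: ⌈(80·5)/87⌉ − ⌈(79·5)/87⌉ = ⌈400/87⌉ − ⌈395/87⌉ = 5 − 5 = 0
n=80: ⌈(81·5)/87⌉ − ⌈(80·5)/87⌉ = ⌈405/87⌉ − ⌈400/87⌉ = 5 − 5 = 0
n=81: ⌈(82·5)/87⌉ − ⌈(81·5)/87⌉ = ⌈410/87⌉ − ⌈405/87⌉ = 5 − 5 = 0
n=82: ⌈(83·5)/87⌉ − ⌈(82·5)/87⌉ = ⌈415/87⌉ − ⌈410/87⌉ = 5 − 5 = 0
n=83: ⌈(84·5)/87⌉ − ⌈(83·5)/87⌉ = ⌈420/87⌉ − ⌈415/87⌉ = 5 − 5 = 0
n=84: ⌈(85·5)/87⌉ − ⌈(84·5)/87⌉ = ⌈425/87⌉ − ⌈420/87⌉ = 5 − 5 = 0
n=85: ⌈(86·5)/87⌉ − ⌈(85·5)/87⌉ = ⌈430/87⌉ − ⌈425/87⌉ = 5 − 5 = 0
n=86: ⌈(87·5)/87⌉ − ⌈(86·5)/87⌉ = ⌈435/87⌉ − ⌈430/87⌉ = 5 − 5 = 0
n=87: ⌈(88·5)/87⌉ − ⌈(87·5)/87⌉ = ⌈440/87⌉ − ⌈435/87⌉ = 6 − 5 = 1
n=88: ⌈(89·5)/87⌉ − ⌈(88·5)/87⌉ = ⌈445/87⌉ − ⌈440/87⌉ = 6 − 6 = 0
n=89: ⌈(90·5)/87⌉ − ⌈(89·5)/87⌉ = ⌈450/87⌉ − ⌈445/87⌉ = 6 − 6 = 0
n=90: ⌈(91·5)/87⌉ − ⌈(90·5)/87⌉ = ⌈455/87⌉ − ⌈450/87⌉ = 6 − 6 = 0
n=91: ⌈(92·5)/87⌉ − ⌈(91·5)/87⌉ = ⌈460/87⌉ − ⌈455/87⌉ = 6 − 6 = 0
n=92: ⌈(93·5)/87⌉ − ⌈(92·5)/87⌉ = ⌈465/87⌉ − ⌈460/87⌉ = 6 − 6 = 0
n=93: ⌈(94·5)/87⌉ − ⌈(93·5)/87⌉ = ⌈470/87⌉ − ⌈465/87⌉ = 6 − 6 = 0
n=94: ⌈(95·5)/87⌉ − ⌈(94·5)/87⌉ = ⌈475/87⌉ − ⌈470/87⌉ = 6 − 6 = 0
n=95: ⌈(96·5)/87⌉ − ⌈(95·5)/87⌉ = ⌈480/87⌉ − ⌈475/87⌉ = 6 − 6 = 0
n=96: ⌈(97·5)/87⌉ − ⌈(96·5)/87⌉ = ⌈485/87⌉ − ⌈480/87⌉ = 6 − 6 = 0
n=97: ⌈(98·5)/87⌉ − ⌈(97·5)/87⌉ = ⌈490/87⌉ − ⌈485/87⌉ = 6 − 6 = 0
n=98: ⌈(99·5)/87⌉ − ⌈(98·5)/87⌉ = ⌈495/87⌉ − ⌈490/87⌉ = 6 − 6 = 0
n=99: ⌈(100·5)/87⌉ − ⌈(99·5)/87⌉ = ⌈500/87⌉ − ⌈495/87⌉ = 6 − 6 = 0
n=100: ⌈(101·5)/87⌉ − ⌈(100·5)/87⌉ = ⌈505/87⌉ − ⌈500/87⌉ = 6 − 6 = 0
n=101: ⌈(102·5)/87⌉ − ⌈(101·5)/87⌉ = ⌈510/87⌉ − ⌈505/87⌉ = 6 − 6 = 0
n=102: ⌈(103·5)/87⌉ − ⌈(102·5)/87⌉ = ⌈515/87⌉ − ⌈510/87⌉ = 6 − 6 = 0
n=103: ⌈(104·5)/87⌉ − ⌈(103·5)/87⌉ = ⌈520/87⌉ − ⌈515/87⌉ = 6 − 6 = 0
n=104: ⌈(105·5)/87⌉ − ⌈(104·5)/87⌉ = ⌈525/87⌉ − ⌈520/87⌉ = 7 − 6 = 1
n=105: ⌈(106·5)/87⌉ − ⌈(105·5)/87⌉ = ⌈530/87⌉ − ⌈525/87⌉ = 7 − 7 = 0
n=106: ⌈(107·5)/87⌉ − ⌈(106·5)/87⌉ = ⌈535/87⌉ − ⌈530/87⌉ = 7 − 7 = 0
n=107: ⌈(108·5)/87⌉ − ⌈(107·5)/87⌉ = ⌈540/87⌉ − ⌈535/87⌉ = 7 − 7 = 0
n=108: ⌈(109·5)/87⌉ − ⌈(108·5)/87⌉ = ⌈545/87⌉ − ⌈540/87⌉ = 7 − 7 = 0
n=109: ⌈(110·5)/87⌉ − ⌈(109·5)/87⌉ = ⌈550/87⌉ − ⌈545/87⌉ = 7 − 7 = 0
n=110: ⌈(111·5)/87⌉ − ⌈(110·5)/87⌉ = ⌈555/87⌉ − ⌈550/87⌉ = 7 − 7 = 0
n=111: ⌈(112·5)/87⌉ − ⌈(111·5)/87⌉ = ⌈560/87⌉ − ⌈555/87⌉ = 7 − 7 = 0
n=112: ⌈(113·5)/87⌉ − ⌈(112·5)/87⌉ = ⌈565/87⌉ − ⌈560/87⌉ = 7 − 7 = 0
n=113: ⌈(114·5)/87⌉ − ⌈(113·5)/87⌉ = ⌈570/87⌉ − ⌈565/87⌉ = 7 − 7 = 0
n=114: ⌈(115·5)/87⌉ − ⌈(114·5)/87⌉ = ⌈575/87⌉ − ⌈570/87⌉ = 7 − 7 = 0
n=115: ⌈(116·5)/87⌉ − ⌈(115·5)/87⌉ = ⌈580/87⌉ − ⌈575/87⌉ = 7 − 7 = 0

10000000000000000100000000000000001000000000000000001000000000000000010000000000000000010000000000000000100000000000


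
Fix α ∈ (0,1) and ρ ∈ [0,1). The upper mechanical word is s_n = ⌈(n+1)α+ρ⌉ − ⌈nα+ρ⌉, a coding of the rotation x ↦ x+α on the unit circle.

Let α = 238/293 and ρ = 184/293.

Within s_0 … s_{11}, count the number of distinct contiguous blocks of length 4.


t_n = ⌈(n·238+184)/293⌉ for n = 0 … 12:
  n=0…9: ⌈184/293⌉=1 ⌈422/293⌉=2 ⌈660/293⌉=3 ⌈898/293⌉=4 ⌈1136/293⌉=4 ⌈1374/293⌉=5 ⌈1612/293⌉=6 ⌈1850/293⌉=7 ⌈2088/293⌉=8 ⌈2326/293⌉=8
  n=10…12: ⌈2564/293⌉=9 ⌈2802/293⌉=10 ⌈3040/293⌉=11
s_n = t_(n+1) − t_n for n = 0 … 11 gives
prefix = 111011110111
slide a length-4 window over [0..3] … [8..11] (9 windows); first occurrence of each distinct factor:
  [  0..  3] 1110
  [  1..  4] 1101
  [  2..  5] 1011
  [  3..  6] 0111
  [  4..  7] 1111
  (the other 4 windows repeat one of these)
distinct factors: {0111, 1011, 1101, 1110, 1111}
count = 5  (Sturmian bound for length 4 is 5)

5


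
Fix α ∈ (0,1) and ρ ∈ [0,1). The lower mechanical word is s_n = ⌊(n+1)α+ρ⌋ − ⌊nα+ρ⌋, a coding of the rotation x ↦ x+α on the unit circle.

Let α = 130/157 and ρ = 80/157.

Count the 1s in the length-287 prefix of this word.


#1s = Σ_{n=0}^{286} s_n = Σ_{n=0}^{286} (⌊(n+1)α+ρ⌋ − ⌊nα+ρ⌋)
the sum telescopes: every ⌊nα+ρ⌋ with 0 < n < 287 appears once with + and once with −, leaving ⌊287α+ρ⌋ − ⌊0·α+ρ⌋
287α + ρ = (287·130 + 80) / 157 = 37390/157
ρ = 80/157
⌊37390/157⌋ = 238,  ⌊80/157⌋ = 0
#1s = 238 − 0 = 238

238


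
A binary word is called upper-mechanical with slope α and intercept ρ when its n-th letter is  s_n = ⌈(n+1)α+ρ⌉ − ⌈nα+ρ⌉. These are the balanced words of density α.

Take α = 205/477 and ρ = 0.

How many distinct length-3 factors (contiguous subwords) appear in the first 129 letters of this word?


t_n = ⌈(n·205)/477⌉ for n = 0 … 129:
  n=0…9: ⌈0/477⌉=0 ⌈205/477⌉=1 ⌈410/477⌉=1 ⌈615/477⌉=2 ⌈820/477⌉=2 ⌈1025/477⌉=3 ⌈1230/477⌉=3 ⌈1435/477⌉=4 ⌈1640/477⌉=4 ⌈1845/477⌉=4
  n=10…19: ⌈2050/477⌉=5 ⌈2255/477⌉=5 ⌈2460/477⌉=6 ⌈2665/477⌉=6 ⌈2870/477⌉=7 ⌈3075/477⌉=7 ⌈3280/477⌉=7 ⌈3485/477⌉=8 ⌈3690/477⌉=8 ⌈3895/477⌉=9
  n=20…29: ⌈4100/477⌉=9 ⌈4305/477⌉=10 ⌈4510/477⌉=10 ⌈4715/477⌉=10 ⌈4920/477⌉=11 ⌈5125/477⌉=11 ⌈5330/477⌉=12 ⌈5535/477⌉=12 ⌈5740/477⌉=13 ⌈5945/477⌉=13
  n=30…39: ⌈6150/477⌉=13 ⌈6355/477⌉=14 ⌈6560/477⌉=14 ⌈6765/477⌉=15 ⌈6970/477⌉=15 ⌈7175/477⌉=16 ⌈7380/477⌉=16 ⌈7585/477⌉=16 ⌈7790/477⌉=17 ⌈7995/477⌉=17
  n=40…49: ⌈8200/477⌉=18 ⌈8405/477⌉=18 ⌈8610/477⌉=19 ⌈8815/477⌉=19 ⌈9020/477⌉=19 ⌈9225/477⌉=20 ⌈9430/477⌉=20 ⌈9635/477⌉=21 ⌈9840/477⌉=21 ⌈10045/477⌉=22
  n=50…59: ⌈10250/477⌉=22 ⌈10455/477⌉=22 ⌈10660/477⌉=23 ⌈10865/477⌉=23 ⌈11070/477⌉=24 ⌈11275/477⌉=24 ⌈11480/477⌉=25 ⌈11685/477⌉=25 ⌈11890/477⌉=25 ⌈12095/477⌉=26
  n=60…69: ⌈12300/477⌉=26 ⌈12505/477⌉=27 ⌈12710/477⌉=27 ⌈12915/477⌉=28 ⌈13120/477⌉=28 ⌈13325/477⌉=28 ⌈13530/477⌉=29 ⌈13735/477⌉=29 ⌈13940/477⌉=30 ⌈14145/477⌉=30
  n=70…79: ⌈14350/477⌉=31 ⌈14555/477⌉=31 ⌈14760/477⌉=31 ⌈14965/477⌉=32 ⌈15170/477⌉=32 ⌈15375/477⌉=33 ⌈15580/477⌉=33 ⌈15785/477⌉=34 ⌈15990/477⌉=34 ⌈16195/477⌉=34
  n=80…89: ⌈16400/477⌉=35 ⌈16605/477⌉=35 ⌈16810/477⌉=36 ⌈17015/477⌉=36 ⌈17220/477⌉=37 ⌈17425/477⌉=37 ⌈17630/477⌉=37 ⌈17835/477⌉=38 ⌈18040/477⌉=38 ⌈18245/477⌉=39
  n=90…99: ⌈18450/477⌉=39 ⌈18655/477⌉=40 ⌈18860/477⌉=40 ⌈19065/477⌉=40 ⌈19270/477⌉=41 ⌈19475/477⌉=41 ⌈19680/477⌉=42 ⌈19885/477⌉=42 ⌈20090/477⌉=43 ⌈20295/477⌉=43
  n=100…109: ⌈20500/477⌉=43 ⌈20705/477⌉=44 ⌈20910/477⌉=44 ⌈21115/477⌉=45 ⌈21320/477⌉=45 ⌈21525/477⌉=46 ⌈21730/477⌉=46 ⌈21935/477⌉=46 ⌈22140/477⌉=47 ⌈22345/477⌉=47
  n=110…119: ⌈22550/477⌉=48 ⌈22755/477⌉=48 ⌈22960/477⌉=49 ⌈23165/477⌉=49 ⌈23370/477⌉=49 ⌈23575/477⌉=50 ⌈23780/477⌉=50 ⌈23985/477⌉=51 ⌈24190/477⌉=51 ⌈24395/477⌉=52
  n=120…129: ⌈24600/477⌉=52 ⌈24805/477⌉=53 ⌈25010/477⌉=53 ⌈25215/477⌉=53 ⌈25420/477⌉=54 ⌈25625/477⌉=54 ⌈25830/477⌉=55 ⌈26035/477⌉=55 ⌈26240/477⌉=56 ⌈26445/477⌉=56
s_n = t_(n+1) − t_n for n = 0 … 128 gives
prefix = 101010100101010010101001010100101010010101001010100101010010101001010100101010010101001010100101010010101001010100101010100101010
slide a length-3 window over [0..2] … [126..128] (127 windows); first occurrence of each distinct factor:
  [  0..  2] 101
  [  1..  3] 010
  [  6..  8] 100
  [  7..  9] 001
  (the other 123 windows repeat one of these)
distinct factors: {001, 010, 100, 101}
count = 4  (Sturmian bound for length 3 is 4)

4
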